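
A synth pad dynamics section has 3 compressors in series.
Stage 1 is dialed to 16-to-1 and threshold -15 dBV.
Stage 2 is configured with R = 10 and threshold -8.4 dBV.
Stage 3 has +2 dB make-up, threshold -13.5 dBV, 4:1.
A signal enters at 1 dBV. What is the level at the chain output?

-12 dBV

Stage 1: overshoot 16 dB → 16/16 = 1 dB → -14 dBV.
Stage 2: -14 dBV is at or below the -8.4 dBV threshold — no compression; output -14 dBV.
Stage 3: below threshold (-14 ≤ -13.5); passes unchanged; make-up brings it to -12 dBV.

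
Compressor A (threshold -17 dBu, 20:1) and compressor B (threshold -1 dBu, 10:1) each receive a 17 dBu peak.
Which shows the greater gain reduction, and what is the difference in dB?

A, by 16.1 dB

A: overshoot 34 dB → output overshoot 1.7 dB → GR 32.3 dB.
B: overshoot 18 dB → output overshoot 1.8 dB → GR 16.2 dB.
A applies 16.1 dB more gain reduction.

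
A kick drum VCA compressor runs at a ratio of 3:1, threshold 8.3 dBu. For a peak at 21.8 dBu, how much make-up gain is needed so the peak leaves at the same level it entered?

Without make-up, output = threshold + overshoot/3 = 8.3 + 4.5 = 12.8 dBu.
Gap to target: 9 dB.

9 dB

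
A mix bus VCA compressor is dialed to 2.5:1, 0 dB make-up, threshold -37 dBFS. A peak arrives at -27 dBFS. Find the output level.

-27 dBFS sits 10 dB over threshold.
At 2.5:1 the overshoot is divided by 2.5, leaving 4 dB above threshold.
Output = -37 + 4 = -33 dBFS.

-33 dBFS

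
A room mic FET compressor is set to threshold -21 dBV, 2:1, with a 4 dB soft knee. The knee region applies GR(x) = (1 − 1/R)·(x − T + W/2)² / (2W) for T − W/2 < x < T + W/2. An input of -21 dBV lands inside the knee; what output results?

x − T + W/2 = -21 − (-21) + 2 = 2.
GR = (1 − 1/2) × 2² / 8 = 0.5 × 4 / 8 = 0.25 dB.
Output = -21 − 0.25 = -21.25 dBV.

-21.25 dBV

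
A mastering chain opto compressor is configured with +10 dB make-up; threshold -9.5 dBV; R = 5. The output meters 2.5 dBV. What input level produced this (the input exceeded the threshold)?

Before make-up, the level was 2.5 − 10 = -7.5 dBV.
Post-compression overshoot = -7.5 − (-9.5) = 2 dB.
Input overshoot = R × output overshoot = 10 dB → input = -9.5 + 10 = 0.5 dBV.

0.5 dBV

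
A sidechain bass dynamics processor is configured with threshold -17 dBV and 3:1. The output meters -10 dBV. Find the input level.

The compressed level sits -10 − (-17) = 7 dB over threshold.
Before 3:1 compression the overshoot was 7 × 3 = 21 dB, so input = -17 + 21 = 4 dBV.

4 dBV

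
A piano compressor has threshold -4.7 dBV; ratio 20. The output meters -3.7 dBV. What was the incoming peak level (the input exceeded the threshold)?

15.3 dBV

The compressed level sits -3.7 − (-4.7) = 1 dB over threshold.
Input overshoot = R × output overshoot = 20 dB → input = -4.7 + 20 = 15.3 dBV.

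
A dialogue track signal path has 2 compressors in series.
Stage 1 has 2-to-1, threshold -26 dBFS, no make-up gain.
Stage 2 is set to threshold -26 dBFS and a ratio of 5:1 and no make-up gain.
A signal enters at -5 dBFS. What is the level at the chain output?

Stage 1: overshoot 21 dB → 21/2 = 10.5 dB → -15.5 dBFS.
Stage 2: 10.5 dB above -26 dBFS, reduced 5:1 to 2.1 dB above → -23.9 dBFS.

-23.9 dBFS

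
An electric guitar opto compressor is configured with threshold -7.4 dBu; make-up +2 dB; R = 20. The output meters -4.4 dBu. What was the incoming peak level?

Before make-up, the level was -4.4 − 2 = -6.4 dBu.
Post-compression overshoot = -6.4 − (-7.4) = 1 dB.
Input overshoot = R × output overshoot = 20 dB → input = -7.4 + 20 = 12.6 dBu.

12.6 dBu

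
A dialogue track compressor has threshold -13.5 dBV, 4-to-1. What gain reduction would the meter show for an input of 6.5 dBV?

15 dB

Overshoot = 6.5 − (-13.5) = 20 dB.
After 4:1 compression the overshoot becomes 20/4 = 5 dB.
So the signal is attenuated by 20 − 5 = 15 dB.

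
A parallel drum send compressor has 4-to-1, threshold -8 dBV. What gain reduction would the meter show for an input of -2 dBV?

Overshoot = -2 − (-8) = 6 dB.
A 4:1 ratio leaves 1.5 dB of that excess.
So the signal is attenuated by 6 − 1.5 = 4.5 dB.

4.5 dB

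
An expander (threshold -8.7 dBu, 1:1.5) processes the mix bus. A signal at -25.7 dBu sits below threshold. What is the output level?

-34.2 dBu

Below threshold, a 1:1.5 expander applies gain = (1.5−1)×(T − x) of attenuation.
(1.5−1) × 17 = 8.5 dB, so output = -25.7 − 8.5 = -34.2 dBu.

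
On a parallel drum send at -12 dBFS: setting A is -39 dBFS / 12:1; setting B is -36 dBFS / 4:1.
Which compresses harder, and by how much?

A, by 6.75 dB

A: GR = 27 − 27/12 = 24.75 dB.
B: GR = 24 − 24/4 = 18 dB.
A applies 6.75 dB more gain reduction.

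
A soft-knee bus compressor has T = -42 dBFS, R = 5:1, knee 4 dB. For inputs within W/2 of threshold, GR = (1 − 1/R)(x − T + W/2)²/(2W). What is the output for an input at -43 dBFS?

x − T + W/2 = -43 − (-42) + 2 = 1.
GR = (1 − 1/5) × 1² / 8 = 0.8 × 1 / 8 = 0.1 dB.
Output = -43 − 0.1 = -43.1 dBFS.

-43.1 dBFS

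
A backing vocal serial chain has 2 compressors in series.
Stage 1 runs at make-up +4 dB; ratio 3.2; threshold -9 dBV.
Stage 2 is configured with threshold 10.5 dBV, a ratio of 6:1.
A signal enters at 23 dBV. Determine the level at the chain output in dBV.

5 dBV

Stage 1: 23 dBV is 32 dB over -9 dBV; at 3.2:1 that becomes 10 dB over, giving 1 dBV; +4 dB make-up → 5 dBV.
Stage 2: 5 dBV is at or below the 10.5 dBV threshold — no compression; output 5 dBV.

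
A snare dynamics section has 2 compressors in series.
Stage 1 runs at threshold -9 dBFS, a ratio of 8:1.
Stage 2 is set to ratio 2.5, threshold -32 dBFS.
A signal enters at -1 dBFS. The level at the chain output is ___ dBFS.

Stage 1: -1 dBFS is 8 dB over -9 dBFS; at 8:1 that becomes 1 dB over, giving -8 dBFS.
Stage 2: -8 dBFS is 24 dB over -32 dBFS; at 2.5:1 that becomes 9.6 dB over, giving -22.4 dBFS.

-22.4 dBFS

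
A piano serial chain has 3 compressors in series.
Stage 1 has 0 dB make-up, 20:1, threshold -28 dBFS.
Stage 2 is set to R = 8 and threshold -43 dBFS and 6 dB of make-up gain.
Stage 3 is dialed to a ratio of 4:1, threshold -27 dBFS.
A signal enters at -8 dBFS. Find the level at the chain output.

Stage 1: 20 dB above -28 dBFS, reduced 20:1 to 1 dB above → -27 dBFS.
Stage 2: 16 dB above -43 dBFS, reduced 8:1 to 2 dB above → -41 dBFS; +6 dB make-up → -35 dBFS.
Stage 3: below threshold (-35 ≤ -27); passes unchanged; output -35 dBFS.

-35 dBFS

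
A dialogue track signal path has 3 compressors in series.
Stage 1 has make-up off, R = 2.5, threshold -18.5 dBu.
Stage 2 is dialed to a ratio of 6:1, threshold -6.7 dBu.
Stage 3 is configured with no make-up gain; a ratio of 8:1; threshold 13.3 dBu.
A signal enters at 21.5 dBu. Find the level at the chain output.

-6 dBu

Stage 1: overshoot 40 dB → 40/2.5 = 16 dB → -2.5 dBu.
Stage 2: overshoot 4.2 dB → 4.2/6 = 0.7 dB → -6 dBu.
Stage 3: -6 dBu ≤ 13.3 dBu, so stage 3 doesn't engage; output -6 dBu.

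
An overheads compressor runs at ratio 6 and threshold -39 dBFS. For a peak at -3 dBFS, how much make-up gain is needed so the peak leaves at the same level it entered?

30 dB

The peak compresses to -39 + 36/6 = -33 dBFS.
To reach -3 dBFS requires -3 − (-33) = 30 dB of make-up.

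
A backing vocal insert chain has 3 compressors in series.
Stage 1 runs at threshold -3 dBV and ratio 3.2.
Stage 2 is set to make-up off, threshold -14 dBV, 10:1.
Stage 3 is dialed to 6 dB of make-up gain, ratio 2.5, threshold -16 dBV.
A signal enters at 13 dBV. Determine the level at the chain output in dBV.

-8.56 dBV

Stage 1: overshoot 16 dB → 16/3.2 = 5 dB → 2 dBV.
Stage 2: 16 dB above -14 dBV, reduced 10:1 to 1.6 dB above → -12.4 dBV.
Stage 3: -12.4 dBV is 3.6 dB over -16 dBV; at 2.5:1 that becomes 1.44 dB over, giving -14.56 dBV; +6 dB make-up → -8.56 dBV.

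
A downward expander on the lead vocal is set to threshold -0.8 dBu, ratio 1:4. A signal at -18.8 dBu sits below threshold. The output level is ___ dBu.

Undershoot = (-0.8) − (-18.8) = 18 dB.
At 1:4, that expands to 72 dB under threshold.
Output = -0.8 − 72 = -72.8 dBu.

-72.8 dBu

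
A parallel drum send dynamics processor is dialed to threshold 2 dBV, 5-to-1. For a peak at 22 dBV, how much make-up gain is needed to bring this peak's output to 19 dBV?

13 dB

The peak compresses to 2 + 20/5 = 6 dBV.
To reach 19 dBV requires 19 − 6 = 13 dB of make-up.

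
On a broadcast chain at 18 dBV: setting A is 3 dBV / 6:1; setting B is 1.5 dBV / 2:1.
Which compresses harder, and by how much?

A: GR = 15 − 15/6 = 12.5 dB.
B: GR = 16.5 − 16.5/2 = 8.25 dB.
A applies 4.25 dB more gain reduction.

A, by 4.25 dB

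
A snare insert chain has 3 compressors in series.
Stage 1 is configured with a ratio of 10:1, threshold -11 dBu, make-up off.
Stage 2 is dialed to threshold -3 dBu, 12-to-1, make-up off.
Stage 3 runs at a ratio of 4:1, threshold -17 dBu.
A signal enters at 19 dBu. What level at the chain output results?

-14.75 dBu

Stage 1: 30 dB above -11 dBu, reduced 10:1 to 3 dB above → -8 dBu.
Stage 2: -8 dBu ≤ -3 dBu, so stage 2 doesn't engage; output -8 dBu.
Stage 3: 9 dB above -17 dBu, reduced 4:1 to 2.25 dB above → -14.75 dBu.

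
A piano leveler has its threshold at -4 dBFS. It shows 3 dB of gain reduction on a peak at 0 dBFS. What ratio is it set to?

4:1

Input overshoot = 0 − (-4) = 4 dB.
Output overshoot = 4 − 3 = 1 dB.
Ratio = input overshoot / output overshoot = 4 / 1 = 4.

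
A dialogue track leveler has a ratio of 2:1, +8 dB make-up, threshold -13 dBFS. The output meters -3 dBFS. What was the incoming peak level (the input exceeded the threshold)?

Stripping the +8 dB make-up gives -11 dBFS at the gain stage.
That's 2 dB above the -13 dBFS threshold.
Input overshoot = R × output overshoot = 4 dB → input = -13 + 4 = -9 dBFS.

-9 dBFS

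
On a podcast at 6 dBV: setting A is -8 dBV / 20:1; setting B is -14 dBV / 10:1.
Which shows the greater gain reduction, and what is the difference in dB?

B, by 4.7 dB

A: 14 dB over, compressed to 0.7 dB over, so 13.3 dB of GR.
B: 20 dB over, compressed to 2 dB over, so 18 dB of GR.
B reduces 4.7 dB more.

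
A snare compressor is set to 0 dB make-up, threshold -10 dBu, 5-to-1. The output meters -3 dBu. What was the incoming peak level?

The compressed level sits -3 − (-10) = 7 dB over threshold.
Before 5:1 compression the overshoot was 7 × 5 = 35 dB, so input = -10 + 35 = 25 dBu.

25 dBu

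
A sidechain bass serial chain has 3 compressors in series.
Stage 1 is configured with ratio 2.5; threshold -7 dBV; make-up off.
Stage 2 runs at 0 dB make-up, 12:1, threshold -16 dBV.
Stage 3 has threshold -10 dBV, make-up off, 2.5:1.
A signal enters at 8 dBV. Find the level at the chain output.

Stage 1: overshoot 15 dB → 15/2.5 = 6 dB → -1 dBV.
Stage 2: -1 dBV is 15 dB over -16 dBV; at 12:1 that becomes 1.25 dB over, giving -14.75 dBV.
Stage 3: -14.75 dBV ≤ -10 dBV, so stage 3 doesn't engage; output -14.75 dBV.

-14.75 dBV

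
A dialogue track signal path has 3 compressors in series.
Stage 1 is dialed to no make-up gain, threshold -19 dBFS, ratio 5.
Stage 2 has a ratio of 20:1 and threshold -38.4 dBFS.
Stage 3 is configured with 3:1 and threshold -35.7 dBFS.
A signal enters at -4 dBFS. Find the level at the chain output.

Stage 1: -4 dBFS is 15 dB over -19 dBFS; at 5:1 that becomes 3 dB over, giving -16 dBFS.
Stage 2: -16 dBFS is 22.4 dB over -38.4 dBFS; at 20:1 that becomes 1.12 dB over, giving -37.28 dBFS.
Stage 3: -37.28 dBFS ≤ -35.7 dBFS, so stage 3 doesn't engage; output -37.28 dBFS.

-37.28 dBFS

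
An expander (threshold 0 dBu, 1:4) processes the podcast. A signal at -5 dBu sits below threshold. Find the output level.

-20 dBu

The input is 5 dB below the 0 dBu threshold.
A 1:4 expander multiplies undershoot by 4: 5 × 4 = 20 dB below threshold.
Output = 0 − 20 = -20 dBu.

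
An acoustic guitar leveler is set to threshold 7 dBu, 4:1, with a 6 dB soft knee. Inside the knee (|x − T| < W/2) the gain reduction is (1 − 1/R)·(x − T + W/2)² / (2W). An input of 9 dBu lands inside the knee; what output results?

7.4375 dBu

x − T + W/2 = 9 − 7 + 3 = 5.
GR = (1 − 1/4) × 5² / 12 = 0.75 × 25 / 12 = 1.5625 dB.
Output = 9 − 1.5625 = 7.4375 dBu.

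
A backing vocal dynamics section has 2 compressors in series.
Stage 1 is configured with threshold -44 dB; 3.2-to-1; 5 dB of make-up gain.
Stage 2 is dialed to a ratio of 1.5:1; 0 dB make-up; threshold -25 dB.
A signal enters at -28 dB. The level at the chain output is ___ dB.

-34 dB

Stage 1: -28 dB is 16 dB over -44 dB; at 3.2:1 that becomes 5 dB over, giving -39 dB; +5 dB make-up → -34 dB.
Stage 2: -34 dB ≤ -25 dB, so stage 2 doesn't engage; output -34 dB.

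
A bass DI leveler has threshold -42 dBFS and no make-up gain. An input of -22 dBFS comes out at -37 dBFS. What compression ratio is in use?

4:1

Input overshoot = -22 − (-42) = 20 dB; output overshoot = -37 − (-42) = 5 dB.
Ratio = 20 / 5 = 4.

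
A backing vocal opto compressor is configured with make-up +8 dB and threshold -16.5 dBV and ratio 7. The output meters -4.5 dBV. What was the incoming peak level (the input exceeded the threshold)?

Stripping the +8 dB make-up gives -12.5 dBV at the gain stage.
The compressed level sits -12.5 − (-16.5) = 4 dB over threshold.
Before 7:1 compression the overshoot was 4 × 7 = 28 dB, so input = -16.5 + 28 = 11.5 dBV.

11.5 dBV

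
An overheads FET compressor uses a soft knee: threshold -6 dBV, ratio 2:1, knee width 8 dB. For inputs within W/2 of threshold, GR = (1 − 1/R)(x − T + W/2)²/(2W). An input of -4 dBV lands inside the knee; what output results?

-5.125 dBV

x − T + W/2 = -4 − (-6) + 4 = 6.
GR = (1 − 1/2) × 6² / 16 = 0.5 × 36 / 16 = 1.125 dB.
Output = -4 − 1.125 = -5.125 dBV.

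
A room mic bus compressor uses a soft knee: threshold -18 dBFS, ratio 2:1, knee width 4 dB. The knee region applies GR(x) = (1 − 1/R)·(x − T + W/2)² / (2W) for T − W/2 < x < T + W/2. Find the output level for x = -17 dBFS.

x − T + W/2 = -17 − (-18) + 2 = 3.
GR = (1 − 1/2) × 3² / 8 = 0.5 × 9 / 8 = 0.5625 dB.
Output = -17 − 0.5625 = -17.5625 dBFS.

-17.5625 dBFS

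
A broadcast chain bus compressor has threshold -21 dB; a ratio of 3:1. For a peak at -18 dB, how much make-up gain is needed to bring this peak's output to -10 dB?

Overshoot 3 dB → 3/3 = 1 dB after compression, so the compressed level is -21 + 1 = -20 dB.
Make-up = target − compressed = -10 − (-20) = 10 dB.

10 dB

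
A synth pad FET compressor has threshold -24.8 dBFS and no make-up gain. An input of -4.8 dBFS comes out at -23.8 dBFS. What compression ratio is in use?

Input overshoot = -4.8 − (-24.8) = 20 dB; output overshoot = -23.8 − (-24.8) = 1 dB.
Ratio = 20 / 1 = 20.

20:1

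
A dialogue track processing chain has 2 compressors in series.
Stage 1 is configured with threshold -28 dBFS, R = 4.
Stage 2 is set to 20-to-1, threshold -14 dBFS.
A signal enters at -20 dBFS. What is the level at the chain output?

Stage 1: overshoot 8 dB → 8/4 = 2 dB → -26 dBFS.
Stage 2: -26 dBFS is at or below the -14 dBFS threshold — no compression; output -26 dBFS.

-26 dBFS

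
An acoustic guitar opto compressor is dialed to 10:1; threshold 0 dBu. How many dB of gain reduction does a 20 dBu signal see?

The signal is 20 dB above threshold.
At 10:1, output sits 20/10 = 2 dB above threshold.
So the signal is attenuated by 20 − 2 = 18 dB.

18 dB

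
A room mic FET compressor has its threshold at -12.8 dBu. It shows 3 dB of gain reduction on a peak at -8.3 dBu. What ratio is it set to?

3:1

Input overshoot = -8.3 − (-12.8) = 4.5 dB.
Output overshoot = 4.5 − 3 = 1.5 dB.
Ratio = input overshoot / output overshoot = 4.5 / 1.5 = 3.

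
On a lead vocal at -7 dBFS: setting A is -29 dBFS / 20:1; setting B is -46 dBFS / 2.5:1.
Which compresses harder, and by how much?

A: overshoot 22 dB → output overshoot 1.1 dB → GR 20.9 dB.
B: overshoot 39 dB → output overshoot 15.6 dB → GR 23.4 dB.
B reduces 2.5 dB more.

B, by 2.5 dB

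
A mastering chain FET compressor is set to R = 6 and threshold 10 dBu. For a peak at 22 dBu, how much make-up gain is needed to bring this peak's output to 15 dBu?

3 dB

The peak compresses to 10 + 12/6 = 12 dBu.
To reach 15 dBu requires 15 − 12 = 3 dB of make-up.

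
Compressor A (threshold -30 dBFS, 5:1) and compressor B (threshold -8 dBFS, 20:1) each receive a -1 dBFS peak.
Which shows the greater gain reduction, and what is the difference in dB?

A: overshoot 29 dB → output overshoot 5.8 dB → GR 23.2 dB.
B: overshoot 7 dB → output overshoot 0.35 dB → GR 6.65 dB.
Difference: 16.55 dB in favour of A.

A, by 16.55 dB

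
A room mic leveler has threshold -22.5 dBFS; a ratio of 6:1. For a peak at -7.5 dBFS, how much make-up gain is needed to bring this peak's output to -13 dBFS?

Overshoot 15 dB → 15/6 = 2.5 dB after compression, so the compressed level is -22.5 + 2.5 = -20 dBFS.
Make-up = target − compressed = -13 − (-20) = 7 dB.

7 dB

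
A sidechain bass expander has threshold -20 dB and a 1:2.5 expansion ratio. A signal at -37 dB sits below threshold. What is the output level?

Below threshold, a 1:2.5 expander applies gain = (2.5−1)×(T − x) of attenuation.
(2.5−1) × 17 = 25.5 dB, so output = -37 − 25.5 = -62.5 dB.

-62.5 dB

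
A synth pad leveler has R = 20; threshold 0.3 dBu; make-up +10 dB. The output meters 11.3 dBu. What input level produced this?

Remove make-up: 11.3 − 10 = 1.3 dBu.
Post-compression overshoot = 1.3 − 0.3 = 1 dB.
Before 20:1 compression the overshoot was 1 × 20 = 20 dB, so input = 0.3 + 20 = 20.3 dBu.

20.3 dBu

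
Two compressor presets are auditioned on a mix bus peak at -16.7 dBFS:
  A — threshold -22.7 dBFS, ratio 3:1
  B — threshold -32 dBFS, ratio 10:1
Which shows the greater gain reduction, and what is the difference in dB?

B, by 9.77 dB

A: GR = 6 − 6/3 = 4 dB.
B: GR = 15.3 − 15.3/10 = 13.77 dB.
B applies 9.77 dB more gain reduction.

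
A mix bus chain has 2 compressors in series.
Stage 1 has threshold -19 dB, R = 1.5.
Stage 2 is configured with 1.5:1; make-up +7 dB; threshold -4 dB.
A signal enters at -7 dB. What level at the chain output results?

-4 dB

Stage 1: overshoot 12 dB → 12/1.5 = 8 dB → -11 dB.
Stage 2: below threshold (-11 ≤ -4); passes unchanged; make-up brings it to -4 dB.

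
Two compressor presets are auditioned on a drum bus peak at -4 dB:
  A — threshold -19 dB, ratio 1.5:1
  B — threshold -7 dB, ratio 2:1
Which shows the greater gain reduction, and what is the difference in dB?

A: overshoot 15 dB → output overshoot 10 dB → GR 5 dB.
B: overshoot 3 dB → output overshoot 1.5 dB → GR 1.5 dB.
Difference: 3.5 dB in favour of A.

A, by 3.5 dB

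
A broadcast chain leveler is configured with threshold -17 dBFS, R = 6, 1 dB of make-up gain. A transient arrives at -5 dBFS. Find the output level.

-5 dBFS sits 12 dB over threshold.
6:1 compression reduces that to 12/6 = 2 dB over.
So the level is -17 + 2 = -15 dBFS; make-up adds 1 dB, giving -14 dBFS.

-14 dBFS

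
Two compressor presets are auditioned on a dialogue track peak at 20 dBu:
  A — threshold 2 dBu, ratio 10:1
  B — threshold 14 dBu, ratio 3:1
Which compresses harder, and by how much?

A, by 12.2 dB

A: GR = 18 − 18/10 = 16.2 dB.
B: GR = 6 − 6/3 = 4 dB.
A applies 12.2 dB more gain reduction.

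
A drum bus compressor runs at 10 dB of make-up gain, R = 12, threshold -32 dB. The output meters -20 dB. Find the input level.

-8 dB

Remove make-up: -20 − 10 = -30 dB.
The compressed level sits -30 − (-32) = 2 dB over threshold.
Input overshoot = R × output overshoot = 24 dB → input = -32 + 24 = -8 dB.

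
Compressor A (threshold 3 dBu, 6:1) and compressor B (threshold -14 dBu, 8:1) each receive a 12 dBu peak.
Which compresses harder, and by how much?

B, by 15.25 dB

A: GR = 9 − 9/6 = 7.5 dB.
B: GR = 26 − 26/8 = 22.75 dB.
B applies 15.25 dB more gain reduction.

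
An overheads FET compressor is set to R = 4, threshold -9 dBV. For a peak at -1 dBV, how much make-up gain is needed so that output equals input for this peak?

The peak compresses to -9 + 8/4 = -7 dBV.
To reach -1 dBV requires -1 − (-7) = 6 dB of make-up.

6 dB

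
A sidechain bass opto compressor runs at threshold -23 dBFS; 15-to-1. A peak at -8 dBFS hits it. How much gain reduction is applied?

14 dB

Overshoot = -8 − (-23) = 15 dB.
A 15:1 ratio leaves 1 dB of that excess.
GR = overshoot in − overshoot out = 15 − 1 = 14 dB.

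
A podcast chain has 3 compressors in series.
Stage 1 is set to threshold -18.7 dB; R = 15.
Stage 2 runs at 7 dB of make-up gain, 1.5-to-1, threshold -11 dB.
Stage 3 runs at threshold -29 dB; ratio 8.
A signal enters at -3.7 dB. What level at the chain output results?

Stage 1: -3.7 dB is 15 dB over -18.7 dB; at 15:1 that becomes 1 dB over, giving -17.7 dB.
Stage 2: -17.7 dB ≤ -11 dB, so stage 2 doesn't engage; make-up brings it to -10.7 dB.
Stage 3: overshoot 18.3 dB → 18.3/8 = 2.2875 dB → -26.7125 dB.

-26.7125 dB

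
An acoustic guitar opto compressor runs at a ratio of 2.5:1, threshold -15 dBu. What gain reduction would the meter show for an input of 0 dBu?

Overshoot = 0 − (-15) = 15 dB.
A 2.5:1 ratio leaves 6 dB of that excess.
So the signal is attenuated by 15 − 6 = 9 dB.

9 dB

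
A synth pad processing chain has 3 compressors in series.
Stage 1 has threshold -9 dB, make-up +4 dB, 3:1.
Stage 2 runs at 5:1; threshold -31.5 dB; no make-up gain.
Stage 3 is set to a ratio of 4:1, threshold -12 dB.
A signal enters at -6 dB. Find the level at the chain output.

Stage 1: 3 dB above -9 dB, reduced 3:1 to 1 dB above → -8 dB; +4 dB make-up → -4 dB.
Stage 2: overshoot 27.5 dB → 27.5/5 = 5.5 dB → -26 dB.
Stage 3: -26 dB ≤ -12 dB, so stage 3 doesn't engage; output -26 dB.

-26 dB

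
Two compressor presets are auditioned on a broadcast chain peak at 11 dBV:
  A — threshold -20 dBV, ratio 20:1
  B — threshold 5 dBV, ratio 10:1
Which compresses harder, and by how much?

A, by 24.05 dB

A: 31 dB over, compressed to 1.55 dB over, so 29.45 dB of GR.
B: 6 dB over, compressed to 0.6 dB over, so 5.4 dB of GR.
Difference: 24.05 dB in favour of A.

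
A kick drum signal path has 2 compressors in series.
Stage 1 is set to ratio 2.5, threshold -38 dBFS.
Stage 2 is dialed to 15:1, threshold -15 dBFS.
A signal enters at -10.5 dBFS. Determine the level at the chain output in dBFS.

-27 dBFS

Stage 1: 27.5 dB above -38 dBFS, reduced 2.5:1 to 11 dB above → -27 dBFS.
Stage 2: below threshold (-27 ≤ -15); passes unchanged; output -27 dBFS.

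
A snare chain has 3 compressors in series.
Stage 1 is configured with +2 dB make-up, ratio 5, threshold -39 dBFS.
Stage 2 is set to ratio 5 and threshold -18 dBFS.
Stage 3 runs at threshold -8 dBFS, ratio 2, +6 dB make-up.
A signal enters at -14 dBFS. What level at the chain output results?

-26 dBFS

Stage 1: -14 dBFS is 25 dB over -39 dBFS; at 5:1 that becomes 5 dB over, giving -34 dBFS; +2 dB make-up → -32 dBFS.
Stage 2: -32 dBFS ≤ -18 dBFS, so stage 2 doesn't engage; output -32 dBFS.
Stage 3: below threshold (-32 ≤ -8); passes unchanged; make-up brings it to -26 dBFS.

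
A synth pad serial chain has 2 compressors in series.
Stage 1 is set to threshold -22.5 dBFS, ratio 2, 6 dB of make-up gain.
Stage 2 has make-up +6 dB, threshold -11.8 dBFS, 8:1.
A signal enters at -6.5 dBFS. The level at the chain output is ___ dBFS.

-5.3875 dBFS

Stage 1: overshoot 16 dB → 16/2 = 8 dB → -14.5 dBFS; +6 dB make-up → -8.5 dBFS.
Stage 2: 3.3 dB above -11.8 dBFS, reduced 8:1 to 0.4125 dB above → -11.3875 dBFS; +6 dB make-up → -5.3875 dBFS.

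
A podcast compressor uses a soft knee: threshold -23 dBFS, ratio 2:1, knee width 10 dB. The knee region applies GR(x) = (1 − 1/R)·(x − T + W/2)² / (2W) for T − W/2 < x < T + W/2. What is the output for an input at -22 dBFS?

-22.9 dBFS

x − T + W/2 = -22 − (-23) + 5 = 6.
GR = (1 − 1/2) × 6² / 20 = 0.5 × 36 / 20 = 0.9 dB.
Output = -22 − 0.9 = -22.9 dBFS.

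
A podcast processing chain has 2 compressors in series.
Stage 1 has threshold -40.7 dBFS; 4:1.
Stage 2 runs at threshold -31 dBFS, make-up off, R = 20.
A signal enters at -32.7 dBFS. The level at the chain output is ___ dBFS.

Stage 1: 8 dB above -40.7 dBFS, reduced 4:1 to 2 dB above → -38.7 dBFS.
Stage 2: -38.7 dBFS is at or below the -31 dBFS threshold — no compression; output -38.7 dBFS.

-38.7 dBFS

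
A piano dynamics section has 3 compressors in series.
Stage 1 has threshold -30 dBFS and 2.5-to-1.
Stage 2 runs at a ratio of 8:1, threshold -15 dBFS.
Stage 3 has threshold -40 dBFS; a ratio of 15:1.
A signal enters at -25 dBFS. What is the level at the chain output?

Stage 1: overshoot 5 dB → 5/2.5 = 2 dB → -28 dBFS.
Stage 2: below threshold (-28 ≤ -15); passes unchanged; output -28 dBFS.
Stage 3: overshoot 12 dB → 12/15 = 0.8 dB → -39.2 dBFS.

-39.2 dBFS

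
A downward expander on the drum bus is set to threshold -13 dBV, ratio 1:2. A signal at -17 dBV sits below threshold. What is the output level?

The input is 4 dB below the -13 dBV threshold.
A 1:2 expander multiplies undershoot by 2: 4 × 2 = 8 dB below threshold.
Output = -13 − 8 = -21 dBV.

-21 dBV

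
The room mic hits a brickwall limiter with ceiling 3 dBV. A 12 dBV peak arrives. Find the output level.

3 dBV

At ∞:1, everything above 3 dBV is held at the ceiling.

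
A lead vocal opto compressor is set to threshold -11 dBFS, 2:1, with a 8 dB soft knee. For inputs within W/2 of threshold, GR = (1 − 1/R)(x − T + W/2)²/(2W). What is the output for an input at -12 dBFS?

-12.28125 dBFS

x − T + W/2 = -12 − (-11) + 4 = 3.
GR = (1 − 1/2) × 3² / 16 = 0.5 × 9 / 16 = 0.28125 dB.
Output = -12 − 0.28125 = -12.28125 dBFS.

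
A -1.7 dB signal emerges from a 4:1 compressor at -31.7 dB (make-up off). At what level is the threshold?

-41.7 dB

Let T be the threshold. Output overshoot = (input overshoot)/R, so -31.7 − T = (-1.7 − T)/4.
4·(-31.7 − T) = -1.7 − T → 3·T = -126.8 − (-1.7) = -125.1.
T = -125.1/3 = -41.7 dB.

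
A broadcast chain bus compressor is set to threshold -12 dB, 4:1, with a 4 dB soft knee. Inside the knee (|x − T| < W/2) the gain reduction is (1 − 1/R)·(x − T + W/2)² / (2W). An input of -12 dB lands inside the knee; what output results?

x − T + W/2 = -12 − (-12) + 2 = 2.
GR = (1 − 1/4) × 2² / 8 = 0.75 × 4 / 8 = 0.375 dB.
Output = -12 − 0.375 = -12.375 dB.

-12.375 dB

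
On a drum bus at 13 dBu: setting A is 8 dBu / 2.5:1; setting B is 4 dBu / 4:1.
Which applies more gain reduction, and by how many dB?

B, by 3.75 dB

A: overshoot 5 dB → output overshoot 2 dB → GR 3 dB.
B: overshoot 9 dB → output overshoot 2.25 dB → GR 6.75 dB.
Difference: 3.75 dB in favour of B.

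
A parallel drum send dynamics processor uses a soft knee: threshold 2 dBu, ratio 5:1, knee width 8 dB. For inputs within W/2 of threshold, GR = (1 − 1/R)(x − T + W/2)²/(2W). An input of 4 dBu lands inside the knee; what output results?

x − T + W/2 = 4 − 2 + 4 = 6.
GR = (1 − 1/5) × 6² / 16 = 0.8 × 36 / 16 = 1.8 dB.
Output = 4 − 1.8 = 2.2 dBu.

2.2 dBu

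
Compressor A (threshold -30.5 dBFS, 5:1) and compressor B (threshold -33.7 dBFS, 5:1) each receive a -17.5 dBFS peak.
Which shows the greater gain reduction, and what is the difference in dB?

A: 13 dB over, compressed to 2.6 dB over, so 10.4 dB of GR.
B: 16.2 dB over, compressed to 3.24 dB over, so 12.96 dB of GR.
B applies 2.56 dB more gain reduction.

B, by 2.56 dB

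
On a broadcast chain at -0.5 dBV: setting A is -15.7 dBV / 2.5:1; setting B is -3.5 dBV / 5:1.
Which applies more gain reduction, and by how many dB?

A: 15.2 dB over, compressed to 6.08 dB over, so 9.12 dB of GR.
B: 3 dB over, compressed to 0.6 dB over, so 2.4 dB of GR.
A applies 6.72 dB more gain reduction.

A, by 6.72 dB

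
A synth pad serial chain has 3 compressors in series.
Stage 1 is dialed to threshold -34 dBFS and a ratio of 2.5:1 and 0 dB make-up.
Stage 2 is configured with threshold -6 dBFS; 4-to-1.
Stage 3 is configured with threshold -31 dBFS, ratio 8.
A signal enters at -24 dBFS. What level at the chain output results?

Stage 1: overshoot 10 dB → 10/2.5 = 4 dB → -30 dBFS.
Stage 2: -30 dBFS is at or below the -6 dBFS threshold — no compression; output -30 dBFS.
Stage 3: -30 dBFS is 1 dB over -31 dBFS; at 8:1 that becomes 0.125 dB over, giving -30.875 dBFS.

-30.875 dBFS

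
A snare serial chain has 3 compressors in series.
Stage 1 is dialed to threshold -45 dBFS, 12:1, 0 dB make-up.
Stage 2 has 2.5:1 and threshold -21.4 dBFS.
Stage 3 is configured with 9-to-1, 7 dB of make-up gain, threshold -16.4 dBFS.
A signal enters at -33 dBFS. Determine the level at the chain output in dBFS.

-37 dBFS

Stage 1: -33 dBFS is 12 dB over -45 dBFS; at 12:1 that becomes 1 dB over, giving -44 dBFS.
Stage 2: -44 dBFS ≤ -21.4 dBFS, so stage 2 doesn't engage; output -44 dBFS.
Stage 3: below threshold (-44 ≤ -16.4); passes unchanged; make-up brings it to -37 dBFS.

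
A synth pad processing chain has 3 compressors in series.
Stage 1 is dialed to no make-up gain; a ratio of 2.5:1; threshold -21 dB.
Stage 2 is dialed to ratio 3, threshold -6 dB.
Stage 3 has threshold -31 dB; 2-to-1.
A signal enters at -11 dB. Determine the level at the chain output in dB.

-24 dB

Stage 1: -11 dB is 10 dB over -21 dB; at 2.5:1 that becomes 4 dB over, giving -17 dB.
Stage 2: -17 dB is at or below the -6 dB threshold — no compression; output -17 dB.
Stage 3: 14 dB above -31 dB, reduced 2:1 to 7 dB above → -24 dB.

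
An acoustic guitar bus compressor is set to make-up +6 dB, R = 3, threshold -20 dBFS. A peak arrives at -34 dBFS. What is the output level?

-34 dBFS is 14 dB below the -20 dBFS threshold, so no gain reduction is applied.
Make-up gain adds 6 dB: -34 + 6 = -28 dBFS.

-28 dBFS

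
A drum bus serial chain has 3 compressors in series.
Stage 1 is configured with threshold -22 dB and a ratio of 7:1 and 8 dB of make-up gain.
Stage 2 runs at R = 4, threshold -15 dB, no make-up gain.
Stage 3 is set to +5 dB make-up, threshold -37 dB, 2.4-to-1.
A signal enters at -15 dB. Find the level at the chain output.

-22.625 dB

Stage 1: -15 dB is 7 dB over -22 dB; at 7:1 that becomes 1 dB over, giving -21 dB; +8 dB make-up → -13 dB.
Stage 2: overshoot 2 dB → 2/4 = 0.5 dB → -14.5 dB.
Stage 3: 22.5 dB above -37 dB, reduced 2.4:1 to 9.375 dB above → -27.625 dB; +5 dB make-up → -22.625 dB.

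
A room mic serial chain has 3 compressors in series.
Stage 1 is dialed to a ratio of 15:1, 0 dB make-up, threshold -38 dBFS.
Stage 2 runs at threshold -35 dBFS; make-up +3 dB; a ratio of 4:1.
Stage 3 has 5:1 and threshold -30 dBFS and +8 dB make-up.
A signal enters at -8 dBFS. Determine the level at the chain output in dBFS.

Stage 1: overshoot 30 dB → 30/15 = 2 dB → -36 dBFS.
Stage 2: -36 dBFS ≤ -35 dBFS, so stage 2 doesn't engage; make-up brings it to -33 dBFS.
Stage 3: below threshold (-33 ≤ -30); passes unchanged; make-up brings it to -25 dBFS.

-25 dBFS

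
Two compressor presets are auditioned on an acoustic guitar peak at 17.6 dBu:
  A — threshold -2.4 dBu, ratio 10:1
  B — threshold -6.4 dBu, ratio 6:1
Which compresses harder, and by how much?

A: GR = 20 − 20/10 = 18 dB.
B: GR = 24 − 24/6 = 20 dB.
Difference: 2 dB in favour of B.

B, by 2 dB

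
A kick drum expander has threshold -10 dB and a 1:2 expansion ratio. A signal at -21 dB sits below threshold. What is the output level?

Below threshold, a 1:2 expander applies gain = (2−1)×(T − x) of attenuation.
(2−1) × 11 = 11 dB, so output = -21 − 11 = -32 dB.

-32 dB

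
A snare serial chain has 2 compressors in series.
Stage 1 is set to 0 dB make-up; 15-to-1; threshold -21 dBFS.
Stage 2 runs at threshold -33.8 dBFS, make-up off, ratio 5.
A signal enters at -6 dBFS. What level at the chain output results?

Stage 1: 15 dB above -21 dBFS, reduced 15:1 to 1 dB above → -20 dBFS.
Stage 2: 13.8 dB above -33.8 dBFS, reduced 5:1 to 2.76 dB above → -31.04 dBFS.

-31.04 dBFS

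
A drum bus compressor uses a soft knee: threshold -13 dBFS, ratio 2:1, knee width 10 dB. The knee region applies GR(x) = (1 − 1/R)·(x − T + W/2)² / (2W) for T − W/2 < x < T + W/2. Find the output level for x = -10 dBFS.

x − T + W/2 = -10 − (-13) + 5 = 8.
GR = (1 − 1/2) × 8² / 20 = 0.5 × 64 / 20 = 1.6 dB.
Output = -10 − 1.6 = -11.6 dBFS.

-11.6 dBFS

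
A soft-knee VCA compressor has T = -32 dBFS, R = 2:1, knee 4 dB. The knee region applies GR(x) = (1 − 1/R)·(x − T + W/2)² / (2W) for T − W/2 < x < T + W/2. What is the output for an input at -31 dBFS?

-31.5625 dBFS

x − T + W/2 = -31 − (-32) + 2 = 3.
GR = (1 − 1/2) × 3² / 8 = 0.5 × 9 / 8 = 0.5625 dB.
Output = -31 − 0.5625 = -31.5625 dBFS.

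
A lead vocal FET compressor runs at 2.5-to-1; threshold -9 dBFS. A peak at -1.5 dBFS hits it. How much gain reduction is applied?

Overshoot = -1.5 − (-9) = 7.5 dB.
A 2.5:1 ratio leaves 3 dB of that excess.
GR = overshoot in − overshoot out = 7.5 − 3 = 4.5 dB.

4.5 dB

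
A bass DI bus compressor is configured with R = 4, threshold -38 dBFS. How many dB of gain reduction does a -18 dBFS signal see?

15 dB

The signal is 20 dB above threshold.
At 4:1, output sits 20/4 = 5 dB above threshold.
So the signal is attenuated by 20 − 5 = 15 dB.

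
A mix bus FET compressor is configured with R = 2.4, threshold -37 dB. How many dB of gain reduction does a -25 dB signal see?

7 dB

Overshoot = -25 − (-37) = 12 dB.
A 2.4:1 ratio leaves 5 dB of that excess.
So the signal is attenuated by 12 − 5 = 7 dB.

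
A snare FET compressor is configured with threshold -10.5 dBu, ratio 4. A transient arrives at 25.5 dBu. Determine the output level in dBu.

-1.5 dBu

Overshoot: 25.5 − (-10.5) = 36 dB.
4:1 compression reduces that to 36/4 = 9 dB over.
That puts the output at -1.5 dBu.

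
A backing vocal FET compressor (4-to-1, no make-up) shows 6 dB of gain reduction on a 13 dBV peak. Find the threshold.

5 dBV

Gain reduction = 13 − 7 = 6 dB; output overshoot = GR / (R − 1) = 6 / 3 = 2 dB.
Threshold = output − output overshoot = 7 − 2 = 5 dBV.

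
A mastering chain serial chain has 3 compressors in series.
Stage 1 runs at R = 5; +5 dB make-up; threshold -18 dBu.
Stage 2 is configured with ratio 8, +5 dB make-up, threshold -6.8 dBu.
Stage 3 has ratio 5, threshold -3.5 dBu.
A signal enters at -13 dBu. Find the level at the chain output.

-7 dBu

Stage 1: overshoot 5 dB → 5/5 = 1 dB → -17 dBu; +5 dB make-up → -12 dBu.
Stage 2: below threshold (-12 ≤ -6.8); passes unchanged; make-up brings it to -7 dBu.
Stage 3: below threshold (-7 ≤ -3.5); passes unchanged; output -7 dBu.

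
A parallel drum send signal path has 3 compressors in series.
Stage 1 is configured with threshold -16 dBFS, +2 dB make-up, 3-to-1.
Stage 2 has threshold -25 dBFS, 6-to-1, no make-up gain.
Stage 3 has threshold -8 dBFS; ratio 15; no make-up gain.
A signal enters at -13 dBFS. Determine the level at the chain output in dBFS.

-23 dBFS

Stage 1: -13 dBFS is 3 dB over -16 dBFS; at 3:1 that becomes 1 dB over, giving -15 dBFS; +2 dB make-up → -13 dBFS.
Stage 2: -13 dBFS is 12 dB over -25 dBFS; at 6:1 that becomes 2 dB over, giving -23 dBFS.
Stage 3: -23 dBFS is at or below the -8 dBFS threshold — no compression; output -23 dBFS.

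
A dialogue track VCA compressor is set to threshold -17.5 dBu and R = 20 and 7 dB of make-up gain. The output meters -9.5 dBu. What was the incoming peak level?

Before make-up, the level was -9.5 − 7 = -16.5 dBu.
The compressed level sits -16.5 − (-17.5) = 1 dB over threshold.
Input overshoot = R × output overshoot = 20 dB → input = -17.5 + 20 = 2.5 dBu.

2.5 dBu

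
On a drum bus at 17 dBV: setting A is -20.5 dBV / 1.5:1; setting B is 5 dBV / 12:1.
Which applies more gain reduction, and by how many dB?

A: 37.5 dB over, compressed to 25 dB over, so 12.5 dB of GR.
B: 12 dB over, compressed to 1 dB over, so 11 dB of GR.
A applies 1.5 dB more gain reduction.

A, by 1.5 dB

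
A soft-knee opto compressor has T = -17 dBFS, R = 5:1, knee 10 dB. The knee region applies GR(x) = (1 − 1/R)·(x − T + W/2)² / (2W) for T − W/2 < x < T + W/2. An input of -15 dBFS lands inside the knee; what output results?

x − T + W/2 = -15 − (-17) + 5 = 7.
GR = (1 − 1/5) × 7² / 20 = 0.8 × 49 / 20 = 1.96 dB.
Output = -15 − 1.96 = -16.96 dBFS.

-16.96 dBFS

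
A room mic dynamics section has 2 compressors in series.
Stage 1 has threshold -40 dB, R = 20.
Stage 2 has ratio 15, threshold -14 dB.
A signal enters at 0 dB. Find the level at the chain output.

Stage 1: 0 dB is 40 dB over -40 dB; at 20:1 that becomes 2 dB over, giving -38 dB.
Stage 2: -38 dB is at or below the -14 dB threshold — no compression; output -38 dB.

-38 dB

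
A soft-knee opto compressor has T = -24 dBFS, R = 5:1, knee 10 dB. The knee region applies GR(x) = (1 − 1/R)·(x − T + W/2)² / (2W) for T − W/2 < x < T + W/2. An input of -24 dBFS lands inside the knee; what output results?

-25 dBFS

x − T + W/2 = -24 − (-24) + 5 = 5.
GR = (1 − 1/5) × 5² / 20 = 0.8 × 25 / 20 = 1 dB.
Output = -24 − 1 = -25 dBFS.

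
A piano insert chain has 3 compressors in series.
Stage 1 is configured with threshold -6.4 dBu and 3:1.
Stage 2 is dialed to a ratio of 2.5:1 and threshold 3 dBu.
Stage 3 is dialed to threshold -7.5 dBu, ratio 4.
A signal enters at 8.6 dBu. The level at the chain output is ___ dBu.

Stage 1: overshoot 15 dB → 15/3 = 5 dB → -1.4 dBu.
Stage 2: -1.4 dBu is at or below the 3 dBu threshold — no compression; output -1.4 dBu.
Stage 3: overshoot 6.1 dB → 6.1/4 = 1.525 dB → -5.975 dBu.

-5.975 dBu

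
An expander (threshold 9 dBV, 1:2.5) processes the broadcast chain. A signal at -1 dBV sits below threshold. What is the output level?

Below threshold, a 1:2.5 expander applies gain = (2.5−1)×(T − x) of attenuation.
(2.5−1) × 10 = 15 dB, so output = -1 − 15 = -16 dBV.

-16 dBV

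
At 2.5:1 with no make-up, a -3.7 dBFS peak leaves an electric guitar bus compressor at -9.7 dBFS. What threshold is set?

Input is 10 dB above T (since output overshoot × R = input overshoot: (-9.7 − T)·2.5 = -3.7 − T gives T = -13.7 dBFS).
Check: -13.7 + (-3.7 − (-13.7))/2.5 = -13.7 + 4 = -9.7 dBFS. ✓

-13.7 dBFS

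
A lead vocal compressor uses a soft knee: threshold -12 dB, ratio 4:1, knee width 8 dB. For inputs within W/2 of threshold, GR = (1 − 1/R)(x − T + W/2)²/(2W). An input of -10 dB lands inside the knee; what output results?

x − T + W/2 = -10 − (-12) + 4 = 6.
GR = (1 − 1/4) × 6² / 16 = 0.75 × 36 / 16 = 1.6875 dB.
Output = -10 − 1.6875 = -11.6875 dB.

-11.6875 dB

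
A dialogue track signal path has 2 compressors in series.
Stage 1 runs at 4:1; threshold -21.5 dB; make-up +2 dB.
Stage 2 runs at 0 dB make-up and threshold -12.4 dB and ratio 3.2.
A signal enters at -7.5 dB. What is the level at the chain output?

Stage 1: -7.5 dB is 14 dB over -21.5 dB; at 4:1 that becomes 3.5 dB over, giving -18 dB; +2 dB make-up → -16 dB.
Stage 2: -16 dB ≤ -12.4 dB, so stage 2 doesn't engage; output -16 dB.

-16 dB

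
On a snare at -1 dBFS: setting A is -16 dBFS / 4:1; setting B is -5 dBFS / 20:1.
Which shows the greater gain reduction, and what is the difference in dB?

A: overshoot 15 dB → output overshoot 3.75 dB → GR 11.25 dB.
B: overshoot 4 dB → output overshoot 0.2 dB → GR 3.8 dB.
Difference: 7.45 dB in favour of A.

A, by 7.45 dB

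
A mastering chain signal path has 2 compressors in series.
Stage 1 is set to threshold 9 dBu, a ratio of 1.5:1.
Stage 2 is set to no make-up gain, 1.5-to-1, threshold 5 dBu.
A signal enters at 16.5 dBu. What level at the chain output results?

Stage 1: overshoot 7.5 dB → 7.5/1.5 = 5 dB → 14 dBu.
Stage 2: overshoot 9 dB → 9/1.5 = 6 dB → 11 dBu.

11 dBu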